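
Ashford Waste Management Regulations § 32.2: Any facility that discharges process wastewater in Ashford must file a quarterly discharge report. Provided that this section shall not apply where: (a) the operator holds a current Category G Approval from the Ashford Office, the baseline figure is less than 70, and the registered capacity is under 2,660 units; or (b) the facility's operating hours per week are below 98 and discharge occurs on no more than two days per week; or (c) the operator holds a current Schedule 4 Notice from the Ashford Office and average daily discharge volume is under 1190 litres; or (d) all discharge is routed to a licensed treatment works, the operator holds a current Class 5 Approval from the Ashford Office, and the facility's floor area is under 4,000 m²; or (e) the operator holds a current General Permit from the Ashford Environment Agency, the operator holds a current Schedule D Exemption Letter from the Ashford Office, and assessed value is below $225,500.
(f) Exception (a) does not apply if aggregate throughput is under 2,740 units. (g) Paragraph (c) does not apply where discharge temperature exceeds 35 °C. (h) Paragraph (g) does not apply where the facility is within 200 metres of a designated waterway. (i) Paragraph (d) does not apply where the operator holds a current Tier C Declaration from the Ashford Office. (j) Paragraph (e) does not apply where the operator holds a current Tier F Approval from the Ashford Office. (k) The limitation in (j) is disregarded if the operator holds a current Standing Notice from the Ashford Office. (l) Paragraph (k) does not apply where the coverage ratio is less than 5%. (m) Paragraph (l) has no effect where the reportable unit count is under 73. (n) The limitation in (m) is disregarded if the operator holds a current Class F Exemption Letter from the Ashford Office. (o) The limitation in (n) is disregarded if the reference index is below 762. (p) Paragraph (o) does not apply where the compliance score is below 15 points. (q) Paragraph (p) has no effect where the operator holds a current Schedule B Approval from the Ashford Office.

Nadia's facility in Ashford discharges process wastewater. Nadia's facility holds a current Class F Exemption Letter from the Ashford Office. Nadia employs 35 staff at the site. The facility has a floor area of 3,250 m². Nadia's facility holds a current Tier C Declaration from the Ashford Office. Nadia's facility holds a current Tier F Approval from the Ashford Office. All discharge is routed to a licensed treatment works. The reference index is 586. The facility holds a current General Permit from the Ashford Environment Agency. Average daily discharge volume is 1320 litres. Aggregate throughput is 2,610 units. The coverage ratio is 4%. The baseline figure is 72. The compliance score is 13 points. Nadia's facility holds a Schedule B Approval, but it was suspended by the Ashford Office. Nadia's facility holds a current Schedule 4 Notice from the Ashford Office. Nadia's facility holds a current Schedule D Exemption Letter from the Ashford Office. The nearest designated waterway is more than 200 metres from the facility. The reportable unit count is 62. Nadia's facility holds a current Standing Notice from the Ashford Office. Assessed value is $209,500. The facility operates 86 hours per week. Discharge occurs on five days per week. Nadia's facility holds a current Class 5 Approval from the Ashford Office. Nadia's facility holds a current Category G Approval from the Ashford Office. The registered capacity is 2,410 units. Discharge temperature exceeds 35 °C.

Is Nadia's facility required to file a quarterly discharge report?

Exception (a) fails — the baseline figure is 72, not less than 70.
Exception (b) does not apply: discharge occurs on five days per week.
Exception (c) does not apply: average daily discharge volume is 1320 litres, not under 1190 litres.
Exception (d) is satisfied on its face — discharge is routed to a licensed treatment works; a current Class 5 Approval is held; the facility's floor area is 3,250 m², under the 4,000 m² limit. But applying paragraph (i): (i) operates against (d): a current Tier C Declaration is held. So (d) is unavailable.
Exception (e): a current General Permit is held; a current Schedule D Exemption Letter is held; assessed value is $209,500, below the $225,500 limit — every condition holds. But: (j) applies — a current Tier F Approval is held. (k) would limit (j) — a current Standing Notice is held — but (l) sets (k) aside: (l) is triggered — the coverage ratio is 4%, less than the 5% limit. (m) would limit (l) — the reportable unit count is 62, under the 73 limit — but (n) sets (m) aside: (n) is engaged — a current Class F Exemption Letter is held. (o) would limit (n) — the reference index is 586, below the 762 limit — but (p) sets (o) aside: (p) operates against (o): the compliance score is 13 points, below the 15 points limit. (q), which would lift (p), is inapplicable — no current Schedule B Approval is held. (e) is therefore removed.
No exception applies. The general rule governs.

Yes — Nadia's facility must file a quarterly discharge report.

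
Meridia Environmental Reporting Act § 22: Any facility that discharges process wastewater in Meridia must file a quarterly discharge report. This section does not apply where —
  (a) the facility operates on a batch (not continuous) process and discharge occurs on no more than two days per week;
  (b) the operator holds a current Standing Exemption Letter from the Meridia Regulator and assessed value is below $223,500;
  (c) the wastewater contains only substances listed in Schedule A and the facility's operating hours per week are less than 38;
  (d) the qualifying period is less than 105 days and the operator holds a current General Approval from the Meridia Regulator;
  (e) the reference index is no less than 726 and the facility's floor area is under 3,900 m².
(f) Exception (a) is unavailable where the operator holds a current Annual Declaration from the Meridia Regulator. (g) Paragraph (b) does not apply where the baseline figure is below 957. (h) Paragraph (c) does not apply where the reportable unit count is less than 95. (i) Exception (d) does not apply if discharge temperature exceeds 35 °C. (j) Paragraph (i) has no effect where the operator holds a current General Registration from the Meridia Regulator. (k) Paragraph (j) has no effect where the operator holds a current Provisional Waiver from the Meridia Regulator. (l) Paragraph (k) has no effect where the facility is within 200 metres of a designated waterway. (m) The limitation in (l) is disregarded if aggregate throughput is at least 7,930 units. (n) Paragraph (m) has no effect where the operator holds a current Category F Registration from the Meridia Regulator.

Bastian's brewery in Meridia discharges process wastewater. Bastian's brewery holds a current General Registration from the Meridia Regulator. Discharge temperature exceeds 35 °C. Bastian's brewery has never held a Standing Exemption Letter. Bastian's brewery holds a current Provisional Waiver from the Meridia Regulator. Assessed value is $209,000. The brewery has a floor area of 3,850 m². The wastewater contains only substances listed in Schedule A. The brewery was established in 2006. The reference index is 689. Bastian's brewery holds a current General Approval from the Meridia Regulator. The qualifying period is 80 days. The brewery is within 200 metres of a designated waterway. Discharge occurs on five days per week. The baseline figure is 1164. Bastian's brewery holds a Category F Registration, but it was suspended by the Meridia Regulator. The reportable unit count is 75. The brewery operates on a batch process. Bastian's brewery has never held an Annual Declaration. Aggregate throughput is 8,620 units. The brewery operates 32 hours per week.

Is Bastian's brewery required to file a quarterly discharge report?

Yes — Bastian's brewery must file a quarterly discharge report.

Exception (a) fails — discharge occurs on five days per week.
Exception (b) fails — there is no Standing Exemption Letter in force.
Exception (c) is satisfied on its face — the wastewater is Schedule-A-only; the facility's operating hours per week are 32, less than the 38 limit. But: (h) is engaged — the reportable unit count is 75, less than the 95 limit. (c) is therefore removed.
Exception (d): the qualifying period is 80 days, less than the 105 days limit; a current General Approval is held — every condition holds. But: (i) operates against (d): discharge temperature exceeds 35 °C. (j) is engaged (a current General Registration is held), but is displaced by (k): (k) applies — a current Provisional Waiver is held. (l) is triggered (the brewery is within 200 m of a designated waterway), but is overridden by (m): (m) is engaged — aggregate throughput is 8,620 units, meeting the 7,930 units threshold. (n), which would lift (m), is not engaged — the Category F Registration is not current. So (d) is unavailable.
Exception (e) fails — the reference index is 689, short of 726.
No exception is made out. Bastian's brewery falls within the general rule.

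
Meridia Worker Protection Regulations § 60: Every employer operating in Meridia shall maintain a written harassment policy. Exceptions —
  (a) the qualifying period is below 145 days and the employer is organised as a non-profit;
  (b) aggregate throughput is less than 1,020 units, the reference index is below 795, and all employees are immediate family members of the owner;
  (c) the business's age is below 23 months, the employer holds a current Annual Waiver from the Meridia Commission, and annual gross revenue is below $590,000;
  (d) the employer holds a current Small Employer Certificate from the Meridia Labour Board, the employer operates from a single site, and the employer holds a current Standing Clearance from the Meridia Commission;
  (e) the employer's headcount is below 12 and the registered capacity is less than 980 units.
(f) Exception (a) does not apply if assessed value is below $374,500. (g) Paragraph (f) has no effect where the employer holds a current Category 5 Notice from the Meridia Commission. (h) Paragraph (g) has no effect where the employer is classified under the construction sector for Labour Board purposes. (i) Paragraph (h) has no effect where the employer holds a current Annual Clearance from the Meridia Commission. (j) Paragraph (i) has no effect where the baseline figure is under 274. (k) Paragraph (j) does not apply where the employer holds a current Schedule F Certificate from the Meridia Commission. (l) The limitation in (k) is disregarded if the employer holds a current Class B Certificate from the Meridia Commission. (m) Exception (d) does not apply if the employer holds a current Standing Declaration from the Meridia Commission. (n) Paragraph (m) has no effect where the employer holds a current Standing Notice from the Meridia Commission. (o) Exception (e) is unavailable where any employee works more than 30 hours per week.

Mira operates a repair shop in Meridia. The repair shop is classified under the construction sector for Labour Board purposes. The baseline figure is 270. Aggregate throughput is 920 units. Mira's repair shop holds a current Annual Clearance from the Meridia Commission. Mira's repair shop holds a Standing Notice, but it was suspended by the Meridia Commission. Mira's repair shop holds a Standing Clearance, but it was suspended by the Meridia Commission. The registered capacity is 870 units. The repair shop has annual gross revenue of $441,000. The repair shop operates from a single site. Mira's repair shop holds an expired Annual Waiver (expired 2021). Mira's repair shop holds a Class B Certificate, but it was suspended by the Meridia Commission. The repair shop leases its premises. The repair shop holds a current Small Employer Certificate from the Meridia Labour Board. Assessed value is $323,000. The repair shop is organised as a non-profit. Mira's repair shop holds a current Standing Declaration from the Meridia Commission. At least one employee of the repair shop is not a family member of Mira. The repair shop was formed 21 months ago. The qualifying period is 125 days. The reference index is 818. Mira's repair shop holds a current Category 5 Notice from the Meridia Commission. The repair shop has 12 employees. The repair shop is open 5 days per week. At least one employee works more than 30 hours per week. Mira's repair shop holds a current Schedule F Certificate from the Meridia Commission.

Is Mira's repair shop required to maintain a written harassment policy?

No — exception (a) applies; Mira's repair shop is not required to maintain a written harassment policy.

All of (a)'s requirements are met (the qualifying period is 125 days, below the 145 days limit; the employer is a non-profit). As to paragraphs (f)–(l): (f) operates (assessed value is $323,000, below the $374,500 limit), but is overridden by (g): (g) operates — a current Category 5 Notice is held. (h) operates (the repair shop is classified under the construction sector), but is displaced by (i): (i) is engaged — a current Annual Clearance is held. (j) would limit (i) — the baseline figure is 270, under the 274 limit — but (k) sets (j) aside: (k) operates against (j): a current Schedule F Certificate is held. (l), which would lift (k), is not engaged — the Class B Certificate is not current. So (a) applies.
Exception (b) does not apply: the reference index is 818, not below 795.
Exception (c) fails — no current Annual Waiver is held.
Exception (d) requires that the employer holds a current Standing Clearance from the Meridia Commission; but there is no Standing Clearance in force, so (d) is unavailable.
Exception (e) does not apply: the employer's headcount is 12, not below 12.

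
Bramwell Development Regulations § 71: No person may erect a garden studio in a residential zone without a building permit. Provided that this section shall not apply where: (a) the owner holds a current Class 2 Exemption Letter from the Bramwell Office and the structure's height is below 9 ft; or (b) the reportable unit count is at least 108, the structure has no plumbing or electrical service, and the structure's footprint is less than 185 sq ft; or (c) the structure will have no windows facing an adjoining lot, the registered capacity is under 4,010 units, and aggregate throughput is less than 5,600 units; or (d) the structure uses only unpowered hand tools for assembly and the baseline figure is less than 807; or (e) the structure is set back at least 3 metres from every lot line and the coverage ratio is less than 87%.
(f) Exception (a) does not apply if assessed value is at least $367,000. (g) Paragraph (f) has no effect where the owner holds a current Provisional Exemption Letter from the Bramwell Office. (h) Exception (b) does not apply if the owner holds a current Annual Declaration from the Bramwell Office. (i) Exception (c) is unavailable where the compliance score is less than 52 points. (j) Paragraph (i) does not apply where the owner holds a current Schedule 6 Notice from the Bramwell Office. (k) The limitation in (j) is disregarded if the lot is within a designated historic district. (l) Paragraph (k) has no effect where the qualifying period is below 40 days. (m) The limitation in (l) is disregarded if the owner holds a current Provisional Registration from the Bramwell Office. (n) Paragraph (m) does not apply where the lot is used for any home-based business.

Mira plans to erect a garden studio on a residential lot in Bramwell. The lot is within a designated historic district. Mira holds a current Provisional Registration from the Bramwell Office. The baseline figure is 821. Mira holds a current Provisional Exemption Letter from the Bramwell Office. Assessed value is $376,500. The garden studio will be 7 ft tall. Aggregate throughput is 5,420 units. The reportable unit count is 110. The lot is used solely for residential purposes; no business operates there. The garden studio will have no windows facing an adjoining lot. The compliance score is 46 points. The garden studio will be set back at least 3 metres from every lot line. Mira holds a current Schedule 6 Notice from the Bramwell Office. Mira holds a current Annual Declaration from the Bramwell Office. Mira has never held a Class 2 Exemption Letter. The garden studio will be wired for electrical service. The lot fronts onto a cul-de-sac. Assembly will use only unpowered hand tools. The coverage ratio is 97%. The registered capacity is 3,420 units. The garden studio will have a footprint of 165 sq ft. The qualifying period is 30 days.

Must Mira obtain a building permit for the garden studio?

Exception (a) fails — there is no Class 2 Exemption Letter in force.
Exception (b) requires that the structure has no plumbing or electrical service; but electrical service is planned, so (b) is unavailable.
Exception (c) is satisfied on its face — no windows face an adjoining lot; the registered capacity is 3,420 units, under the 4,010 units limit; aggregate throughput is 5,420 units, less than the 5,600 units limit. However, paragraphs (i)–(n) must be considered: (i) operates against (c): the compliance score is 46 points, less than the 52 points limit. (j) would limit (i) — a current Schedule 6 Notice is held — but (k) sets (j) aside: (k) is engaged — the lot is in a historic district. (l) is triggered (the qualifying period is 30 days, below the 40 days limit), but is itself disapplied by (m): (m) operates against (l): a current Provisional Registration is held. (n), which would lift (m), is not triggered — the lot is solely residential. So (c) is unavailable.
Exception (d) fails — the baseline figure is 821, not less than 807.
Exception (e) does not apply: the coverage ratio is 97%, not less than 87%.
No exception applies. The general rule governs.

Yes — Mira must obtain a building permit.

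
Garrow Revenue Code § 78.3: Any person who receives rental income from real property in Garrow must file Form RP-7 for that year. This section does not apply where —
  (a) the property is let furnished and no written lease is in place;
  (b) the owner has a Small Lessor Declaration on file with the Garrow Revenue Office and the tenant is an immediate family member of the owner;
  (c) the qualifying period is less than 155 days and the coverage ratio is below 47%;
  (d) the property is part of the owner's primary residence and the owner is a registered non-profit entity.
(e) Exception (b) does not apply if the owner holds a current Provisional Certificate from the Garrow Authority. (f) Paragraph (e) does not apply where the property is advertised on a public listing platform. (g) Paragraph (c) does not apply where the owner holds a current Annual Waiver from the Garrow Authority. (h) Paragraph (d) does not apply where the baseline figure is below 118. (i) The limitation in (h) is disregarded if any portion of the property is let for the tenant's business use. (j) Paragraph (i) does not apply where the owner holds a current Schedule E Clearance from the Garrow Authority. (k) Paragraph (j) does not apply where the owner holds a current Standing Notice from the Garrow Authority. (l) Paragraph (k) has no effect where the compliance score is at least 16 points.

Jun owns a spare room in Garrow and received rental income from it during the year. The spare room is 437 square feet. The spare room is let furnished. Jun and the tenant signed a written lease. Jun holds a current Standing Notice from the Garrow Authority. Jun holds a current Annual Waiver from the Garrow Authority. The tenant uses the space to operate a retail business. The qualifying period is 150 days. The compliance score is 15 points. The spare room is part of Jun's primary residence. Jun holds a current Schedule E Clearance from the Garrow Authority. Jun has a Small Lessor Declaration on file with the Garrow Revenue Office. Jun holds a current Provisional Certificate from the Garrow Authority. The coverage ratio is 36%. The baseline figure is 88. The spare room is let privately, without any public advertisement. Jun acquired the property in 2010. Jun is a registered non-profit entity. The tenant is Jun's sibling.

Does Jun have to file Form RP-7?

No — exception (d) applies; Jun is not required to file Form RP-7.

Exception (a) does not apply: a written lease is in place.
Exception (b): a Small Lessor Declaration is on file; the tenant is an immediate family member — every condition holds. But applying paragraphs (e)–(f): (e) operates against (b): a current Provisional Certificate is held. (f) is not engaged (the property is let privately without advertisement), so (e) stands. Exception (b) does not apply.
Exception (c): the qualifying period is 150 days, less than the 155 days limit; the coverage ratio is 36%, below the 47% limit — every condition holds. However, paragraph (g) must be considered: (g) operates against (c): a current Annual Waiver is held. (c) is therefore removed.
Exception (d): the spare room is part of the primary residence; Jun is a registered non-profit — every condition holds. Applying paragraphs (h)–(l): (h) operates (the baseline figure is 88, below the 118 limit), but is set aside by (i): (i) operates against (h): the space is let for business use. (j) would limit (i) — a current Schedule E Clearance is held — but (k) sets (j) aside: (k) operates against (j): a current Standing Notice is held. (l), which would lift (k), is not engaged — the compliance score is 15 points, short of 16 points. So (d) applies.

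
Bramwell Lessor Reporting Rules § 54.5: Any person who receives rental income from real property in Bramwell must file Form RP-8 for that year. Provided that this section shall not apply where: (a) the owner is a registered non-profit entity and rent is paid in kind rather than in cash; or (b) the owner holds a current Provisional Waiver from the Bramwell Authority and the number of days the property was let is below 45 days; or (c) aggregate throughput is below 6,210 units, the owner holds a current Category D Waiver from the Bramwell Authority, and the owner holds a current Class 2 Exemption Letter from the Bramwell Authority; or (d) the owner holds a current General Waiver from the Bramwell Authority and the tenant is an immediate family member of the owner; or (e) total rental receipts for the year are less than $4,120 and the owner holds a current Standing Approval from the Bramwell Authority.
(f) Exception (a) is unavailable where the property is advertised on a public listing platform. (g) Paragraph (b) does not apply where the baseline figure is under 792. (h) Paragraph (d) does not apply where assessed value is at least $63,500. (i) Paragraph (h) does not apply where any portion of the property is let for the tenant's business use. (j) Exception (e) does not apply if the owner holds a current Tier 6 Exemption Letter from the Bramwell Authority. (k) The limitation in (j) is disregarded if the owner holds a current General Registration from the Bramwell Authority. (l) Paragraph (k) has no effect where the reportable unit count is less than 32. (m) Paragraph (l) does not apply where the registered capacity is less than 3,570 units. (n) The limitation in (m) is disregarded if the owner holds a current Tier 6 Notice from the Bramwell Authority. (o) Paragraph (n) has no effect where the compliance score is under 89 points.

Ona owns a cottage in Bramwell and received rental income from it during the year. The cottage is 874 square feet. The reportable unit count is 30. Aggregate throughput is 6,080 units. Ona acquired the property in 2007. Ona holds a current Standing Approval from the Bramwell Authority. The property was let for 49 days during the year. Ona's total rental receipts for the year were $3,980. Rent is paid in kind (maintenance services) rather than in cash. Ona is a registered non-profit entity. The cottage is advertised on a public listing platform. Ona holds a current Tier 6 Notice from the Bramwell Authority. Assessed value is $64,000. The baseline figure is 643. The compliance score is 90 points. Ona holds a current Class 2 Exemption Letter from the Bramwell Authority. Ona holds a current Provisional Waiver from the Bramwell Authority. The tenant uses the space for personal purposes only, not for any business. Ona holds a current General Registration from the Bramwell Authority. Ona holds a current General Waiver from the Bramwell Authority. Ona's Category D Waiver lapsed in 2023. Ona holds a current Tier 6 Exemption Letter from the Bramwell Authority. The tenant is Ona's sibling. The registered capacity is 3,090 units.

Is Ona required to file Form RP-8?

All of (a)'s requirements are met (Ona is a registered non-profit; rent is paid in kind). But: (f) operates against (a): the property is publicly advertised. (a) is therefore removed.
Exception (b) fails — the number of days the property was let is 49 days, not below 45 days.
Exception (c) requires that the owner holds a current Category D Waiver from the Bramwell Authority; but the Category D Waiver is not current, so (c) is unavailable.
Exception (d) is satisfied on its face — a current General Waiver is held; the tenant is an immediate family member. But applying paragraphs (h)–(i): (h) applies — assessed value is $64,000, meeting the $63,500 threshold. (i) is not triggered (the space is used for personal purposes only), so (h) stands. So (d) is unavailable.
All of (e)'s requirements are met (total rental receipts for the year are $3,980, less than the $4,120 limit; a current Standing Approval is held). But: (j) operates against (e): a current Tier 6 Exemption Letter is held. (k) would limit (j) — a current General Registration is held — but (l) sets (k) aside: (l) is triggered — the reportable unit count is 30, less than the 32 limit. (m) operates (the registered capacity is 3,090 units, less than the 3,570 units limit), but yields to (n): (n) operates against (m): a current Tier 6 Notice is held. (o), which would lift (n), is not triggered — the compliance score is 90 points, not under 89 points. So (e) is unavailable.
No exception is made out. Ona falls within the general rule.

Yes — Ona must file Form RP-8.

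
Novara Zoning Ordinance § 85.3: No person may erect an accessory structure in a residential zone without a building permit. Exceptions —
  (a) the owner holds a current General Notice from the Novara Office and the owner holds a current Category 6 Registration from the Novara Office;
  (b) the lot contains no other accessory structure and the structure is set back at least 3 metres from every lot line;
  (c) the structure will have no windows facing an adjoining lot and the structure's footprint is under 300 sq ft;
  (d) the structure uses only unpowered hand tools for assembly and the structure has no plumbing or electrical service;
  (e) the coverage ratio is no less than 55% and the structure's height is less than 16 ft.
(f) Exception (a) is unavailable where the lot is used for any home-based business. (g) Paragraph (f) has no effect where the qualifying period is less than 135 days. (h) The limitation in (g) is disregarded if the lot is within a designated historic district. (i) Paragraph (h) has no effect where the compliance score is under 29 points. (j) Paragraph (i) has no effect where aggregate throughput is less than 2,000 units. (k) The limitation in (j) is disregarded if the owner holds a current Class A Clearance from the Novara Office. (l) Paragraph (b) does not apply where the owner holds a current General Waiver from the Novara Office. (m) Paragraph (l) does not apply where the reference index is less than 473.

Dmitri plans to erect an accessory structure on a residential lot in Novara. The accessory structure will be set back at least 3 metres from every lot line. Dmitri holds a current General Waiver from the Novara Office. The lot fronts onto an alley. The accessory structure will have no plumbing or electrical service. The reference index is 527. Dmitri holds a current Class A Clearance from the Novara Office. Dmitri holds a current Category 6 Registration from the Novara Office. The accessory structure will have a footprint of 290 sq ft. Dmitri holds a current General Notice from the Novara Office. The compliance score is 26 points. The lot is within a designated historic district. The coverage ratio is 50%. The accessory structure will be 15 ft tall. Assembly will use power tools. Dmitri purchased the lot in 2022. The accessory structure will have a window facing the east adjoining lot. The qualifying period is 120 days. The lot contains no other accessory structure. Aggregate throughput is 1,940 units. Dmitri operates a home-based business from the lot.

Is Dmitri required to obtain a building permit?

No — exception (a) applies; Dmitri does not need a building permit.

Exception (a): a current General Notice is held; a current Category 6 Registration is held — every condition holds. Considering the limiting provisions: (f) is triggered (a home-based business operates on the lot), but yields to (g): (g) operates against (f): the qualifying period is 120 days, less than the 135 days limit. (h) would limit (g) — the lot is in a historic district — but (i) sets (h) aside: (i) is engaged — the compliance score is 26 points, under the 29 points limit. (j) operates (aggregate throughput is 1,940 units, less than the 2,000 units limit), but is set aside by (k): (k) is triggered — a current Class A Clearance is held. (a) remains available.
Exception (b)'s conditions are all satisfied: the lot has no other accessory structure; the setback is at least 3 m on every side. Turning to paragraphs (l)–(m): (l) operates against (b): a current General Waiver is held. (m), which would lift (l), is inapplicable — the reference index is 527, not less than 473. (b) is therefore removed.
Exception (c) fails — a window faces an adjoining lot.
Exception (d) fails — assembly uses power tools.
Exception (e) requires that the coverage ratio is no less than 55%; but the coverage ratio is 50%, short of 55%, so (e) is unavailable.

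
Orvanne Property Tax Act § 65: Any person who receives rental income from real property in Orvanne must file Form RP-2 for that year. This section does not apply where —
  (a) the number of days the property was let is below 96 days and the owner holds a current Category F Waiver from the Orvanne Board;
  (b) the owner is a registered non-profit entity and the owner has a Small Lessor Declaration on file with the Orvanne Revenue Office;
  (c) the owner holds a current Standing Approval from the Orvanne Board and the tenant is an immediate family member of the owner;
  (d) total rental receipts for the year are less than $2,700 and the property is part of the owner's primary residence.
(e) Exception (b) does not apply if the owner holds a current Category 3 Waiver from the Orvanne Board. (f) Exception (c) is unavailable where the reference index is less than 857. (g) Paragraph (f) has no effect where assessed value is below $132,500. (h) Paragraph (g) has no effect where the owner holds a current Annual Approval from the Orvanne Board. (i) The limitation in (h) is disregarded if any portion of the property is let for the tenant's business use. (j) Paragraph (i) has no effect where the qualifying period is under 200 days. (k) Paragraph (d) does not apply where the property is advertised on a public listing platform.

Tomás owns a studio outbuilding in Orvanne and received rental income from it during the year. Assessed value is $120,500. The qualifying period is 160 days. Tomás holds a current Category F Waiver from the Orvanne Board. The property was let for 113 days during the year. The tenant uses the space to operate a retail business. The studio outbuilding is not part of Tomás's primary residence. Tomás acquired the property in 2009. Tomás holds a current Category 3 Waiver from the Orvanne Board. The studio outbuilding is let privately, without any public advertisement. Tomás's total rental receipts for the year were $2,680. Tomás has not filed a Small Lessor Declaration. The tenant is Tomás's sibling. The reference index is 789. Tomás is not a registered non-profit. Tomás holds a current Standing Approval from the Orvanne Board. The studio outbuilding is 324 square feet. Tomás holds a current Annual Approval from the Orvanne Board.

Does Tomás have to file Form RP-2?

Exception (a) fails — the number of days the property was let is 113 days, not below 96 days.
Exception (b) fails — Tomás is not a registered non-profit.
Exception (c)'s conditions are all satisfied: a current Standing Approval is held; the tenant is an immediate family member. However, paragraphs (f)–(j) must be considered: (f) operates against (c): the reference index is 789, less than the 857 limit. (g) would limit (f) — assessed value is $120,500, below the $132,500 limit — but (h) sets (g) aside: (h) applies — a current Annual Approval is held. (i) would limit (h) — the space is let for business use — but (j) sets (i) aside: (j) operates against (i): the qualifying period is 160 days, under the 200 days limit. (c) is therefore removed.
Exception (d) does not apply: the studio outbuilding is not part of the primary residence.
Every exception is unavailable, so the rule governs.

Yes — Tomás must file Form RP-2.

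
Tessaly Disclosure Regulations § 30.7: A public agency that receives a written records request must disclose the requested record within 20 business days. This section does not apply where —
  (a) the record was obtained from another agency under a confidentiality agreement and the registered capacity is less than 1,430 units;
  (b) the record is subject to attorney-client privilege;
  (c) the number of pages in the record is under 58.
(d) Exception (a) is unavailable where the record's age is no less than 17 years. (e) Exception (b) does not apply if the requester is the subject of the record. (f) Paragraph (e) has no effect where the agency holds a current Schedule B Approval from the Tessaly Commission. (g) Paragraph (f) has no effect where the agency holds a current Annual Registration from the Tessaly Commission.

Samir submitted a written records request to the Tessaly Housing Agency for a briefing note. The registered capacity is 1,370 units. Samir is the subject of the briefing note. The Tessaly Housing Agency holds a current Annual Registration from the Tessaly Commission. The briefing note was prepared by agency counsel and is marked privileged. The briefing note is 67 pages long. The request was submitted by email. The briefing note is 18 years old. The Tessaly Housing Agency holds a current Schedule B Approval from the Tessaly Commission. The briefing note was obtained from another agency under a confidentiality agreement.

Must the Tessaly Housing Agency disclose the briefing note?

Yes — the Tessaly Housing Agency must disclose the briefing note.

Exception (a)'s conditions are all satisfied: the briefing note was obtained under a confidentiality agreement; the registered capacity is 1,370 units, less than the 1,430 units limit. But applying paragraph (d): (d) operates against (a): the record's age is 18 years, meeting the 17 years threshold. (a) is therefore removed.
Exception (b): the briefing note is privileged — every condition holds. However, paragraphs (e)–(g) must be considered: (e) operates against (b): Samir is the subject of the briefing note. (f) applies (a current Schedule B Approval is held), but is overridden by (g): (g) operates against (f): a current Annual Registration is held. So (b) is unavailable.
Exception (c) fails — the number of pages in the record is 67, not under 58.
None of the exceptions is available; § 30.7 applies in full.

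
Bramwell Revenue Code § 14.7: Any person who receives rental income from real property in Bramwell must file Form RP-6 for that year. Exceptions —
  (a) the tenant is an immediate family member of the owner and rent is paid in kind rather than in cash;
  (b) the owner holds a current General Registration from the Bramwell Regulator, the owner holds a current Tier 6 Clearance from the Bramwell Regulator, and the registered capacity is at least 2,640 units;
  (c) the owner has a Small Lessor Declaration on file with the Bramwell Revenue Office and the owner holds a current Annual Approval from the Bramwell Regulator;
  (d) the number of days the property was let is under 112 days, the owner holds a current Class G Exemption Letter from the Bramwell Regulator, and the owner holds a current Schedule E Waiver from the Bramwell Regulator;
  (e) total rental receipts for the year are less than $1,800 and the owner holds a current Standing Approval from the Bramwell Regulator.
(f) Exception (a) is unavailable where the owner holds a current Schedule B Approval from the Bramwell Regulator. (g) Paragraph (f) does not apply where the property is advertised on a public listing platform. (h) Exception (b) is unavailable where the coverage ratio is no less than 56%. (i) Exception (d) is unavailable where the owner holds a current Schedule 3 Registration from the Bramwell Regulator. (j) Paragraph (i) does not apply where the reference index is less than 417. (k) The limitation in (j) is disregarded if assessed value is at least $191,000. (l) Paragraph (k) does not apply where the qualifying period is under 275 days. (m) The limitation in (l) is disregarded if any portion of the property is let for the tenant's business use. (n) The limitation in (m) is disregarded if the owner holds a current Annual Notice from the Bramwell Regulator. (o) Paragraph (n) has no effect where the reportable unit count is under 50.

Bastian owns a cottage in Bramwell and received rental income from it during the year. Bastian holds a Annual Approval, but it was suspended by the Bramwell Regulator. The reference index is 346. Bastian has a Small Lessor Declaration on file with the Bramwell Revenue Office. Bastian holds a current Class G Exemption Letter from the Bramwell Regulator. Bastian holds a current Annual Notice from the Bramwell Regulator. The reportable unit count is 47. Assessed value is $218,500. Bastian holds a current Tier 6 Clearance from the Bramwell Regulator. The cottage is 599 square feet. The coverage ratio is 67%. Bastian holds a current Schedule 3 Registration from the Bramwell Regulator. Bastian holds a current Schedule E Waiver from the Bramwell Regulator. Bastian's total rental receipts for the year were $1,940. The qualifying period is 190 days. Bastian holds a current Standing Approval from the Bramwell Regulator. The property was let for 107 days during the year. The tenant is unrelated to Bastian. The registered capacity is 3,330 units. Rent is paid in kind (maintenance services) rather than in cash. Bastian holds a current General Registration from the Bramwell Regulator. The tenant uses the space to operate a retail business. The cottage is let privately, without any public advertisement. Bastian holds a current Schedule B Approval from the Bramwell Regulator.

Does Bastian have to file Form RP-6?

Exception (a) does not apply: the tenant is unrelated to the owner.
Exception (b)'s conditions are all satisfied: a current General Registration is held; a current Tier 6 Clearance is held; the registered capacity is 3,330 units, meeting the 2,640 units threshold. Turning to paragraph (h): (h) operates against (b): the coverage ratio is 67%, meeting the 56% threshold. (b) is therefore removed.
Exception (c) does not apply: the Annual Approval is not current.
Exception (d) is satisfied on its face — the number of days the property was let is 107 days, under the 112 days limit; a current Class G Exemption Letter is held; a current Schedule E Waiver is held. But: (i) is engaged — a current Schedule 3 Registration is held. (j) would limit (i) — the reference index is 346, less than the 417 limit — but (k) sets (j) aside: (k) operates — assessed value is $218,500, meeting the $191,000 threshold. (l) applies (the qualifying period is 190 days, under the 275 days limit), but is itself disapplied by (m): (m) applies — the space is let for business use. (n) would limit (m) — a current Annual Notice is held — but (o) sets (n) aside: (o) operates against (n): the reportable unit count is 47, under the 50 limit. Exception (d) does not apply.
Exception (e) does not apply: total rental receipts for the year are $1,940, not less than $1,800.
Every exception is unavailable, so the rule governs.

Yes — Bastian must file Form RP-6.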